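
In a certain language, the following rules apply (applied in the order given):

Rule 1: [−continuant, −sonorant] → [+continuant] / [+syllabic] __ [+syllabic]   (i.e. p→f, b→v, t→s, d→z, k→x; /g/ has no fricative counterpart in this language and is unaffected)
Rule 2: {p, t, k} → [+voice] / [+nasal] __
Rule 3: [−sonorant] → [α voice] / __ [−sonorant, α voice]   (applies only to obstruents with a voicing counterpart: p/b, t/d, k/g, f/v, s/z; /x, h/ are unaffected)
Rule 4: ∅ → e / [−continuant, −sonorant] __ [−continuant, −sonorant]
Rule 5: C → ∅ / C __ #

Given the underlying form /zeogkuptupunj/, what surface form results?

Rule 1 (intervocalic spirantization): /p/ is a stop between vowels /u/ and /u/, so it spirantizes to the fricative [f]. /zeogkuptupunj/ → zeogkuptufunj.
Rule 2 (post-nasal voicing): no segment meets the environment; /zeogkuptufunj/ is unchanged.
Rule 3 (regressive voicing assimilation): /g/ precedes the voiceless obstruent /k/, so it devoices to [k] by assimilation. /zeogkuptufunj/ → zeokkuptufunj.
Rule 4 (stop-cluster e-epenthesis): /k/ and /k/ form a stop–stop cluster, so [e] is inserted between them. /p/ and /t/ form a stop–stop cluster, so [e] is inserted between them. /zeokkuptufunj/ → zeokekupetufunj.
Rule 5 (final cluster simplification): /j/ is the second consonant of a word-final cluster /nj/, so it deletes. /zeokekupetufunj/ → zeokekupetufun.

zeokekupetufun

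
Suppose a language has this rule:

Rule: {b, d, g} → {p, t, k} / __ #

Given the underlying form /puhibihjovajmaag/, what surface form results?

/g/ is a voiced stop in word-final position, so it devoices to [k].
Surface form: [puhibihjovajmaak].

puhibihjovajmaak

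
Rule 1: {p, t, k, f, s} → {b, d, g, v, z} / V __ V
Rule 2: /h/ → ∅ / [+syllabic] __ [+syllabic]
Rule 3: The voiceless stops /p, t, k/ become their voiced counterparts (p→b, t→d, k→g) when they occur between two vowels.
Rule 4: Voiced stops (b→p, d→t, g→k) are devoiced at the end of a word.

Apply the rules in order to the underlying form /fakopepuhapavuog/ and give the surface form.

Rule 1 (intervocalic voicing): /k/ is a voiceless obstruent between vowels /a/ and /o/, so it voices to [g]. /p/ is a voiceless obstruent between vowels /o/ and /e/, so it voices to [b]. /p/ is a voiceless obstruent between vowels /e/ and /u/, so it voices to [b]. /p/ is a voiceless obstruent between vowels /a/ and /a/, so it voices to [b]. /fakopepuhapavuog/ → fagobebuhabavuog.
Rule 2 (intervocalic h-deletion): /h/ occurs between vowels /u/ and /a/, so it deletes. /fagobebuhabavuog/ → fagobebuabavuog.
Rule 3 (intervocalic voicing): no segment meets the environment; /fagobebuabavuog/ is unchanged.
Rule 4 (final devoicing): /g/ is a voiced stop in word-final position, so it devoices to [k]. /fagobebuabavuog/ → fagobebuabavuok.

fagobebuabavuok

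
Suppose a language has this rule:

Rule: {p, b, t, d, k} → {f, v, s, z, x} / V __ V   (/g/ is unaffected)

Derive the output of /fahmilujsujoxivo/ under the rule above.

fahmilujsujoxivo

No segment of /fahmilujsujoxivo/ meets the structural description of the rule, so the form surfaces unchanged.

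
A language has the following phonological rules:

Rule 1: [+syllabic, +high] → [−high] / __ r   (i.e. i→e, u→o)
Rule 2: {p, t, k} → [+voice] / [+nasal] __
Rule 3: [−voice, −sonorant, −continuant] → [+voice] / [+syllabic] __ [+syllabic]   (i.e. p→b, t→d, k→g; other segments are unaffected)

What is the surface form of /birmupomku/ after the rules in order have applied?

bermubomgu

Rule 1 (pre-rhotic lowering): /i/ is a high vowel immediately before /r/, so it lowers to [e]. /birmupomku/ → bermupomku.
Rule 2 (post-nasal voicing): /k/ is a voiceless stop immediately after the nasal /m/, so it voices to [g]. /bermupomku/ → bermupomgu.
Rule 3 (intervocalic voicing): /p/ is a voiceless stop between vowels /u/ and /o/, so it voices to [b]. /bermupomgu/ → bermubomgu.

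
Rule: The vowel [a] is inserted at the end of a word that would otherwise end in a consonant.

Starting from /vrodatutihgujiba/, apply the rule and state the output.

vrodatutihgujiba

No segment of /vrodatutihgujiba/ meets the structural description of the rule, so the form surfaces unchanged.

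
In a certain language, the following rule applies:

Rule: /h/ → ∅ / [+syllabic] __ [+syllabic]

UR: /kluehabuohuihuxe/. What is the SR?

klueabuouiuxe

/h/ occurs between vowels /e/ and /a/, so it deletes.
/h/ occurs between vowels /o/ and /u/, so it deletes.
/h/ occurs between vowels /i/ and /u/, so it deletes.
Surface form: [klueabuouiuxe].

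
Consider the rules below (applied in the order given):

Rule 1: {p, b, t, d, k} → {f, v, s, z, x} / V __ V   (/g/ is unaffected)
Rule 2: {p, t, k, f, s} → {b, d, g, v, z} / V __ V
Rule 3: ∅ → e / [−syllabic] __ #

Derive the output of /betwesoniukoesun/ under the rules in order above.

betwezoniuxoezune

Rule 1 (intervocalic spirantization): /k/ is a stop between vowels /u/ and /o/, so it spirantizes to the fricative [x]. /betwesoniukoesun/ → betwesoniuxoesun.
Rule 2 (intervocalic voicing): /s/ is a voiceless obstruent between vowels /e/ and /o/, so it voices to [z]. /s/ is a voiceless obstruent between vowels /e/ and /u/, so it voices to [z]. /betwesoniuxoesun/ → betwezoniuxoezun.
Rule 3 (final e-epenthesis): the form ends in the consonant /n/, so [e] is inserted word-finally. /betwezoniuxoezun/ → betwezoniuxoezune.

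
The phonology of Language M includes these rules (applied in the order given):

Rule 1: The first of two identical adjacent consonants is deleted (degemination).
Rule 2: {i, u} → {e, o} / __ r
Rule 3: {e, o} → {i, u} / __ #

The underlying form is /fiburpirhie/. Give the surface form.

fiborperhii

Rule 1 (degemination): no segment meets the environment; /fiburpirhie/ is unchanged.
Rule 2 (pre-rhotic lowering): /u/ is a high vowel immediately before /r/, so it lowers to [o]. /i/ is a high vowel immediately before /r/, so it lowers to [e]. /fiburpirhie/ → fiborperhie.
Rule 3 (final vowel raising): /e/ is a mid vowel in word-final position, so it raises to [i]. /fiborperhie/ → fiborperhii.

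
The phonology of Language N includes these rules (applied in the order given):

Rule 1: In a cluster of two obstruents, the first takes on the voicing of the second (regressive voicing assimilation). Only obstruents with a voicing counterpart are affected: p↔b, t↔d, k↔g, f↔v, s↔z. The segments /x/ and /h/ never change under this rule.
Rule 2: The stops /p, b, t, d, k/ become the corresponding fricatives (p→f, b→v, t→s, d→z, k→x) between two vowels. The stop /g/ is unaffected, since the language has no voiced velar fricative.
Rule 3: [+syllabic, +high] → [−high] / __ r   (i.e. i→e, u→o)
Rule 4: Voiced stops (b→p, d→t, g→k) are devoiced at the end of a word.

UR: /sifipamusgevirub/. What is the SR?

sififamuzgeverup

Rule 1 (regressive voicing assimilation): /s/ precedes the voiced obstruent /g/, so it voices to [z] by assimilation. /sifipamusgevirub/ → sifipamuzgevirub.
Rule 2 (intervocalic spirantization): /p/ is a stop between vowels /i/ and /a/, so it spirantizes to the fricative [f]. /sifipamuzgevirub/ → sififamuzgevirub.
Rule 3 (pre-rhotic lowering): /i/ is a high vowel immediately before /r/, so it lowers to [e]. /sififamuzgevirub/ → sififamuzgeverub.
Rule 4 (final devoicing): /b/ is a voiced stop in word-final position, so it devoices to [p]. /sififamuzgeverub/ → sififamuzgeverup.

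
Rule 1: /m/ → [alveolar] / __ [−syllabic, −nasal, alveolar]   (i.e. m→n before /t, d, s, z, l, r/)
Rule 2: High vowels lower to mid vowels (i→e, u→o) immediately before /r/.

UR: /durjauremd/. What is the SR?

Rule 1 (nasal place assimilation): /m/ precedes the alveolar consonant /d/, so it assimilates in place to [n]. /durjauremd/ → durjaurend.
Rule 2 (pre-rhotic lowering): /u/ is a high vowel immediately before /r/, so it lowers to [o]. /u/ is a high vowel immediately before /r/, so it lowers to [o]. /durjaurend/ → dorjaorend.

dorjaorend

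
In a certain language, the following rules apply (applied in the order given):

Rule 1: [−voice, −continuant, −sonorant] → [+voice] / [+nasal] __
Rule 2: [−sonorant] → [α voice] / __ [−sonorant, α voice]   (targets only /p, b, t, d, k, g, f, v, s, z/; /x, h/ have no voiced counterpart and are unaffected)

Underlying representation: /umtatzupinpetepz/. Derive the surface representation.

Rule 1 (post-nasal voicing): /t/ is a voiceless stop immediately after the nasal /m/, so it voices to [d]. /p/ is a voiceless stop immediately after the nasal /n/, so it voices to [b]. /umtatzupinpetepz/ → umdatzupinbetepz.
Rule 2 (regressive voicing assimilation): /t/ precedes the voiced obstruent /z/, so it voices to [d] by assimilation. /p/ precedes the voiced obstruent /z/, so it voices to [b] by assimilation. /umdatzupinbetepz/ → umdadzupinbetebz.

umdadzupinbetebz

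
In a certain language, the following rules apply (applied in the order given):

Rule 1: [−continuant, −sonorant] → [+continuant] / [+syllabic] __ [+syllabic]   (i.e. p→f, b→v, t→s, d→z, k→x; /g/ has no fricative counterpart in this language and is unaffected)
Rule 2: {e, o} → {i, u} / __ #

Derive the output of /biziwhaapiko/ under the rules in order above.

biziwhaafixu

Rule 1 (intervocalic spirantization): /p/ is a stop between vowels /a/ and /i/, so it spirantizes to the fricative [f]. /k/ is a stop between vowels /i/ and /o/, so it spirantizes to the fricative [x]. /biziwhaapiko/ → biziwhaafixo.
Rule 2 (final vowel raising): /o/ is a mid vowel in word-final position, so it raises to [u]. /biziwhaafixo/ → biziwhaafixu.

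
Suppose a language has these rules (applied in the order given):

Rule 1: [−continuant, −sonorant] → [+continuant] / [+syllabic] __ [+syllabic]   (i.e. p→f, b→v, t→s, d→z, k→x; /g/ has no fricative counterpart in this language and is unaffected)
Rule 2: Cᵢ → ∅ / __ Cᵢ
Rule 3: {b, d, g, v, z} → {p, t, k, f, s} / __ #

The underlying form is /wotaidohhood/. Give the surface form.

wosaizohoot

Rule 1 (intervocalic spirantization): /t/ is a stop between vowels /o/ and /a/, so it spirantizes to the fricative [s]. /d/ is a stop between vowels /i/ and /o/, so it spirantizes to the fricative [z]. /wotaidohhood/ → wosaizohhood.
Rule 2 (degemination): /hh/ is a geminate; the first /h/ deletes. /wosaizohhood/ → wosaizohood.
Rule 3 (final devoicing): /d/ is a voiced obstruent in word-final position, so it devoices to [t]. /wosaizohood/ → wosaizohoot.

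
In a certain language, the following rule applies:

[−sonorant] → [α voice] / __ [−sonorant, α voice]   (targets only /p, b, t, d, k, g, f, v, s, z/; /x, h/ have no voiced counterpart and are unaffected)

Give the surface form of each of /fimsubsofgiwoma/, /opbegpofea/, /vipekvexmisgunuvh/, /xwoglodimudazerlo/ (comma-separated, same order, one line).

/fimsubsofgiwoma/: /b/ precedes the voiceless obstruent /s/, so it devoices to [p] by assimilation. /f/ precedes the voiced obstruent /g/, so it voices to [v] by assimilation. → [fimsupsovgiwoma].
/opbegpofea/: /p/ precedes the voiced obstruent /b/, so it voices to [b] by assimilation. /g/ precedes the voiceless obstruent /p/, so it devoices to [k] by assimilation. → [obbekpofea].
/vipekvexmisgunuvh/: /k/ precedes the voiced obstruent /v/, so it voices to [g] by assimilation. /s/ precedes the voiced obstruent /g/, so it voices to [z] by assimilation. /v/ precedes the voiceless obstruent /h/, so it devoices to [f] by assimilation. → [vipegvexmizgunufh].
/xwoglodimudazerlo/: the rule's environment is not met; surfaces unchanged as [xwoglodimudazerlo].

fimsupsovgiwoma, obbekpofea, vipegvexmizgunufh, xwoglodimudazerlo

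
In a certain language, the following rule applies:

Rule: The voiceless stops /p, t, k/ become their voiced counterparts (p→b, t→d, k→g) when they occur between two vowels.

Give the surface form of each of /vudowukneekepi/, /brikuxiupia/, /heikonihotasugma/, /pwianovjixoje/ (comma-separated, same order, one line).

vudowukneegebi, briguxiubia, heigonihodasugma, pwianovjixoje

/vudowukneekepi/: /k/ is a voiceless stop between vowels /e/ and /e/, so it voices to [g]. /p/ is a voiceless stop between vowels /e/ and /i/, so it voices to [b]. → [vudowukneegebi].
/brikuxiupia/: /k/ is a voiceless stop between vowels /i/ and /u/, so it voices to [g]. /p/ is a voiceless stop between vowels /u/ and /i/, so it voices to [b]. → [briguxiubia].
/heikonihotasugma/: /k/ is a voiceless stop between vowels /i/ and /o/, so it voices to [g]. /t/ is a voiceless stop between vowels /o/ and /a/, so it voices to [d]. → [heigonihodasugma].
/pwianovjixoje/: the rule's environment is not met; surfaces unchanged as [pwianovjixoje].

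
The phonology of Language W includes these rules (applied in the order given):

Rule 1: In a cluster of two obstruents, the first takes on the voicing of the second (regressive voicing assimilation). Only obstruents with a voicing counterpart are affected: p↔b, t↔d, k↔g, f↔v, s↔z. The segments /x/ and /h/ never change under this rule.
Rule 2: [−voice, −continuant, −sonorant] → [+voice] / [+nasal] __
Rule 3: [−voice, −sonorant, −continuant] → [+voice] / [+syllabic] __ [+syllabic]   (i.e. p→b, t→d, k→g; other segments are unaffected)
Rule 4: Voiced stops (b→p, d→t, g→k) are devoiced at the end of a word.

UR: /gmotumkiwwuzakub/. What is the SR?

Rule 1 (regressive voicing assimilation): no segment meets the environment; /gmotumkiwwuzakub/ is unchanged.
Rule 2 (post-nasal voicing): /k/ is a voiceless stop immediately after the nasal /m/, so it voices to [g]. /gmotumkiwwuzakub/ → gmotumgiwwuzakub.
Rule 3 (intervocalic voicing): /t/ is a voiceless stop between vowels /o/ and /u/, so it voices to [d]. /k/ is a voiceless stop between vowels /a/ and /u/, so it voices to [g]. /gmotumgiwwuzakub/ → gmodumgiwwuzagub.
Rule 4 (final devoicing): /b/ is a voiced stop in word-final position, so it devoices to [p]. /gmodumgiwwuzagub/ → gmodumgiwwuzagup.

gmodumgiwwuzagup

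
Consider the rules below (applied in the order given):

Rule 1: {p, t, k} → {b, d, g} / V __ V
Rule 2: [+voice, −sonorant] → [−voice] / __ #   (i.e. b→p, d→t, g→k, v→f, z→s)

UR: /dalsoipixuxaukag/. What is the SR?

dalsoibixuxaugak

Rule 1 (intervocalic voicing): /p/ is a voiceless stop between vowels /i/ and /i/, so it voices to [b]. /k/ is a voiceless stop between vowels /u/ and /a/, so it voices to [g]. /dalsoipixuxaukag/ → dalsoibixuxaugag.
Rule 2 (final devoicing): /g/ is a voiced obstruent in word-final position, so it devoices to [k]. /dalsoibixuxaugag/ → dalsoibixuxaugak.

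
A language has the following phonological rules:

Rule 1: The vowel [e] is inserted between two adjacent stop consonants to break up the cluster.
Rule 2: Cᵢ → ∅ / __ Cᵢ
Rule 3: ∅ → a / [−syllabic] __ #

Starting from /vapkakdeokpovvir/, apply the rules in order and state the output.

Rule 1 (stop-cluster e-epenthesis): /p/ and /k/ form a stop–stop cluster, so [e] is inserted between them. /k/ and /d/ form a stop–stop cluster, so [e] is inserted between them. /k/ and /p/ form a stop–stop cluster, so [e] is inserted between them. /vapkakdeokpovvir/ → vapekakedeokepovvir.
Rule 2 (degemination): /vv/ is a geminate; the first /v/ deletes. /vapekakedeokepovvir/ → vapekakedeokepovir.
Rule 3 (final a-epenthesis): the form ends in the consonant /r/, so [a] is inserted word-finally. /vapekakedeokepovir/ → vapekakedeokepovira.

vapekakedeokepovira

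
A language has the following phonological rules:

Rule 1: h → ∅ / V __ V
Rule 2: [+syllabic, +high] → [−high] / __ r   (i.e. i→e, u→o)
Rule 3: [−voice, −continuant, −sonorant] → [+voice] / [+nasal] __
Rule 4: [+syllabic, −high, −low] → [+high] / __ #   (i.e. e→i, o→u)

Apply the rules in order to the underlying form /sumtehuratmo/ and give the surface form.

sumdeoratmu

Rule 1 (intervocalic h-deletion): /h/ occurs between vowels /e/ and /u/, so it deletes. /sumtehuratmo/ → sumteuratmo.
Rule 2 (pre-rhotic lowering): /u/ is a high vowel immediately before /r/, so it lowers to [o]. /sumteuratmo/ → sumteoratmo.
Rule 3 (post-nasal voicing): /t/ is a voiceless stop immediately after the nasal /m/, so it voices to [d]. /sumteoratmo/ → sumdeoratmo.
Rule 4 (final vowel raising): /o/ is a mid vowel in word-final position, so it raises to [u]. /sumdeoratmo/ → sumdeoratmu.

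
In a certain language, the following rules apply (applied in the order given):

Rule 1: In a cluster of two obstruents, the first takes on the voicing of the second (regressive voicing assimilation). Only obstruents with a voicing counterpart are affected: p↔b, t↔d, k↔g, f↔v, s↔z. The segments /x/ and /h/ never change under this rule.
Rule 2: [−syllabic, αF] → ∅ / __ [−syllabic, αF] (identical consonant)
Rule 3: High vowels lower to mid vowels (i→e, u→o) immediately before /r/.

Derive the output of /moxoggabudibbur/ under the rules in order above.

Rule 1 (regressive voicing assimilation): no segment meets the environment; /moxoggabudibbur/ is unchanged.
Rule 2 (degemination): /gg/ is a geminate; the first /g/ deletes. /bb/ is a geminate; the first /b/ deletes. /moxoggabudibbur/ → moxogabudibur.
Rule 3 (pre-rhotic lowering): /u/ is a high vowel immediately before /r/, so it lowers to [o]. /moxogabudibur/ → moxogabudibor.

moxogabudibor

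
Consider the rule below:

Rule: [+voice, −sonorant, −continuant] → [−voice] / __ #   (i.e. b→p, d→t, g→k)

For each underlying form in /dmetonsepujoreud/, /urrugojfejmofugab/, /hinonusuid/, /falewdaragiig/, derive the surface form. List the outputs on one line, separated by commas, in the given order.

/dmetonsepujoreud/: /d/ is a voiced stop in word-final position, so it devoices to [t]. → [dmetonsepujoreut].
/urrugojfejmofugab/: /b/ is a voiced stop in word-final position, so it devoices to [p]. → [urrugojfejmofugap].
/hinonusuid/: /d/ is a voiced stop in word-final position, so it devoices to [t]. → [hinonusuit].
/falewdaragiig/: /g/ is a voiced stop in word-final position, so it devoices to [k]. → [falewdaragiik].

dmetonsepujoreut, urrugojfejmofugap, hinonusuit, falewdaragiik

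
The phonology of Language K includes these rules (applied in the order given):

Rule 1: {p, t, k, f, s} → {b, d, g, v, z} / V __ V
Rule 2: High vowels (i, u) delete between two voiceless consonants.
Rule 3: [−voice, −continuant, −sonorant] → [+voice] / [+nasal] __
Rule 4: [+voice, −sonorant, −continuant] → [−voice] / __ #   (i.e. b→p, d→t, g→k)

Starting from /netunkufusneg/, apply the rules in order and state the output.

Rule 1 (intervocalic voicing): /t/ is a voiceless obstruent between vowels /e/ and /u/, so it voices to [d]. /f/ is a voiceless obstruent between vowels /u/ and /u/, so it voices to [v]. /netunkufusneg/ → nedunkuvusneg.
Rule 2 (high vowel syncope): no segment meets the environment; /nedunkuvusneg/ is unchanged.
Rule 3 (post-nasal voicing): /k/ is a voiceless stop immediately after the nasal /n/, so it voices to [g]. /nedunkuvusneg/ → nedunguvusneg.
Rule 4 (final devoicing): /g/ is a voiced stop in word-final position, so it devoices to [k]. /nedunguvusneg/ → nedunguvusnek.

nedunguvusnek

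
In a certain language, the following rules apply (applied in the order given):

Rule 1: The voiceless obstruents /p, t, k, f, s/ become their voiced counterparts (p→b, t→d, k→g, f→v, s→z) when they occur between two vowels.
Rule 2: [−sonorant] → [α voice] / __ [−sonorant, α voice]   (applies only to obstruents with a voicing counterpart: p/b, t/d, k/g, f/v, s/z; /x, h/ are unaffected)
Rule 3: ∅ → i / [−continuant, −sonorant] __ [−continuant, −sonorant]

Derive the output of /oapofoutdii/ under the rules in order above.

oabovoudidii

Rule 1 (intervocalic voicing): /p/ is a voiceless obstruent between vowels /a/ and /o/, so it voices to [b]. /f/ is a voiceless obstruent between vowels /o/ and /o/, so it voices to [v]. /oapofoutdii/ → oabovoutdii.
Rule 2 (regressive voicing assimilation): /t/ precedes the voiced obstruent /d/, so it voices to [d] by assimilation. /oabovoutdii/ → oabovouddii.
Rule 3 (stop-cluster i-epenthesis): /d/ and /d/ form a stop–stop cluster, so [i] is inserted between them. /oabovouddii/ → oabovoudidii.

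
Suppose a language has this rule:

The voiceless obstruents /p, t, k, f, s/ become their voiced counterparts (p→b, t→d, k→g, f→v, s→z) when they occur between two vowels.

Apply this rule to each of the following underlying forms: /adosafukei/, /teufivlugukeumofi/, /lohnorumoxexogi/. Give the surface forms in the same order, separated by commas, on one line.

adozavugei, teuvivlugugeumovi, lohnorumoxexogi

/adosafukei/: /s/ is a voiceless obstruent between vowels /o/ and /a/, so it voices to [z]. /f/ is a voiceless obstruent between vowels /a/ and /u/, so it voices to [v]. /k/ is a voiceless obstruent between vowels /u/ and /e/, so it voices to [g]. → [adozavugei].
/teufivlugukeumofi/: /f/ is a voiceless obstruent between vowels /u/ and /i/, so it voices to [v]. /k/ is a voiceless obstruent between vowels /u/ and /e/, so it voices to [g]. /f/ is a voiceless obstruent between vowels /o/ and /i/, so it voices to [v]. → [teuvivlugugeumovi].
/lohnorumoxexogi/: the rule's environment is not met; surfaces unchanged as [lohnorumoxexogi].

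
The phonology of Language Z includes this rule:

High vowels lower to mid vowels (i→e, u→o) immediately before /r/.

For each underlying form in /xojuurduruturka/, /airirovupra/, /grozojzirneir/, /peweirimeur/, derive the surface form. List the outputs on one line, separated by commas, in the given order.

xojuordorutorka, aererovupra, grozojzerneer, peweerimeor

/xojuurduruturka/: /u/ is a high vowel immediately before /r/, so it lowers to [o]. /u/ is a high vowel immediately before /r/, so it lowers to [o]. /u/ is a high vowel immediately before /r/, so it lowers to [o]. → [xojuordorutorka].
/airirovupra/: /i/ is a high vowel immediately before /r/, so it lowers to [e]. /i/ is a high vowel immediately before /r/, so it lowers to [e]. → [aererovupra].
/grozojzirneir/: /i/ is a high vowel immediately before /r/, so it lowers to [e]. /i/ is a high vowel immediately before /r/, so it lowers to [e]. → [grozojzerneer].
/peweirimeur/: /i/ is a high vowel immediately before /r/, so it lowers to [e]. /u/ is a high vowel immediately before /r/, so it lowers to [o]. → [peweerimeor].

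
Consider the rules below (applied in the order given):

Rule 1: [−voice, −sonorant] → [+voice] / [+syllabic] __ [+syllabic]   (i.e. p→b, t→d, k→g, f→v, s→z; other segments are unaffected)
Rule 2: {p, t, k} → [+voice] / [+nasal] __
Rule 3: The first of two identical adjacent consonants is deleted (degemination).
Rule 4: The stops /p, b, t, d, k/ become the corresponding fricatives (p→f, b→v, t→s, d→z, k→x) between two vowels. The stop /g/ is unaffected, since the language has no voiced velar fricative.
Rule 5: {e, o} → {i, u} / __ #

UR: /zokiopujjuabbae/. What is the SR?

Rule 1 (intervocalic voicing): /k/ is a voiceless obstruent between vowels /o/ and /i/, so it voices to [g]. /p/ is a voiceless obstruent between vowels /o/ and /u/, so it voices to [b]. /zokiopujjuabbae/ → zogiobujjuabbae.
Rule 2 (post-nasal voicing): no segment meets the environment; /zogiobujjuabbae/ is unchanged.
Rule 3 (degemination): /jj/ is a geminate; the first /j/ deletes. /bb/ is a geminate; the first /b/ deletes. /zogiobujjuabbae/ → zogiobujuabae.
Rule 4 (intervocalic spirantization): /b/ is a stop between vowels /o/ and /u/, so it spirantizes to the fricative [v]. /b/ is a stop between vowels /a/ and /a/, so it spirantizes to the fricative [v]. /zogiobujuabae/ → zogiovujuavae.
Rule 5 (final vowel raising): /e/ is a mid vowel in word-final position, so it raises to [i]. /zogiovujuavae/ → zogiovujuavai.

zogiovujuavai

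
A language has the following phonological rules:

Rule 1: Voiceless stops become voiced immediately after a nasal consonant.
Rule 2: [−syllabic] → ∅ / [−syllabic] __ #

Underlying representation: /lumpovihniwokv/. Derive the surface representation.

Rule 1 (post-nasal voicing): /p/ is a voiceless stop immediately after the nasal /m/, so it voices to [b]. /lumpovihniwokv/ → lumbovihniwokv.
Rule 2 (final cluster simplification): /v/ is the second consonant of a word-final cluster /kv/, so it deletes. /lumbovihniwokv/ → lumbovihniwok.

lumbovihniwok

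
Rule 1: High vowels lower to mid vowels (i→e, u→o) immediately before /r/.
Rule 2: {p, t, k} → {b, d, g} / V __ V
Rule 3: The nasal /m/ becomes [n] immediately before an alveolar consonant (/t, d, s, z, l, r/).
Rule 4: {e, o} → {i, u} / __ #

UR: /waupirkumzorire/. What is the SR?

wauberkunzoreri

Rule 1 (pre-rhotic lowering): /i/ is a high vowel immediately before /r/, so it lowers to [e]. /i/ is a high vowel immediately before /r/, so it lowers to [e]. /waupirkumzorire/ → wauperkumzorere.
Rule 2 (intervocalic voicing): /p/ is a voiceless stop between vowels /u/ and /e/, so it voices to [b]. /wauperkumzorere/ → wauberkumzorere.
Rule 3 (nasal place assimilation): /m/ precedes the alveolar consonant /z/, so it assimilates in place to [n]. /wauberkumzorere/ → wauberkunzorere.
Rule 4 (final vowel raising): /e/ is a mid vowel in word-final position, so it raises to [i]. /wauberkunzorere/ → wauberkunzoreri.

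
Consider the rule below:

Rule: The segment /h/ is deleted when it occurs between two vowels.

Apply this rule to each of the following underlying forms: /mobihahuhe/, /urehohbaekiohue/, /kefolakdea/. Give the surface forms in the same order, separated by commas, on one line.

mobiaue, ureohbaekioue, kefolakdea

/mobihahuhe/: /h/ occurs between vowels /i/ and /a/, so it deletes. /h/ occurs between vowels /a/ and /u/, so it deletes. /h/ occurs between vowels /u/ and /e/, so it deletes. → [mobiaue].
/urehohbaekiohue/: /h/ occurs between vowels /e/ and /o/, so it deletes. /h/ occurs between vowels /o/ and /u/, so it deletes. → [ureohbaekioue].
/kefolakdea/: the rule's environment is not met; surfaces unchanged as [kefolakdea].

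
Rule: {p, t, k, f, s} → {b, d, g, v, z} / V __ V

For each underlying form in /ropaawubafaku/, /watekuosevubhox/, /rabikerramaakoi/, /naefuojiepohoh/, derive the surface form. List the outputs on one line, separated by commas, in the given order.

/ropaawubafaku/: /p/ is a voiceless obstruent between vowels /o/ and /a/, so it voices to [b]. /f/ is a voiceless obstruent between vowels /a/ and /a/, so it voices to [v]. /k/ is a voiceless obstruent between vowels /a/ and /u/, so it voices to [g]. → [robaawubavagu].
/watekuosevubhox/: /t/ is a voiceless obstruent between vowels /a/ and /e/, so it voices to [d]. /k/ is a voiceless obstruent between vowels /e/ and /u/, so it voices to [g]. /s/ is a voiceless obstruent between vowels /o/ and /e/, so it voices to [z]. → [wadeguozevubhox].
/rabikerramaakoi/: /k/ is a voiceless obstruent between vowels /i/ and /e/, so it voices to [g]. /k/ is a voiceless obstruent between vowels /a/ and /o/, so it voices to [g]. → [rabigerramaagoi].
/naefuojiepohoh/: /f/ is a voiceless obstruent between vowels /e/ and /u/, so it voices to [v]. /p/ is a voiceless obstruent between vowels /e/ and /o/, so it voices to [b]. → [naevuojiebohoh].

robaawubavagu, wadeguozevubhox, rabigerramaagoi, naevuojiebohoh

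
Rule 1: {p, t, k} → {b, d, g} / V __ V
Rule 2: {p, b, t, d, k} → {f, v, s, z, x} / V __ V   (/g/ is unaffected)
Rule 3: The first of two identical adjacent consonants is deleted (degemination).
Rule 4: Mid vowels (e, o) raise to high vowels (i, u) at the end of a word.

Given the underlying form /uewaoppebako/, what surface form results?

Rule 1 (intervocalic voicing): /k/ is a voiceless stop between vowels /a/ and /o/, so it voices to [g]. /uewaoppebako/ → uewaoppebago.
Rule 2 (intervocalic spirantization): /b/ is a stop between vowels /e/ and /a/, so it spirantizes to the fricative [v]. /uewaoppebago/ → uewaoppevago.
Rule 3 (degemination): /pp/ is a geminate; the first /p/ deletes. /uewaoppevago/ → uewaopevago.
Rule 4 (final vowel raising): /o/ is a mid vowel in word-final position, so it raises to [u]. /uewaopevago/ → uewaopevagu.

uewaopevagu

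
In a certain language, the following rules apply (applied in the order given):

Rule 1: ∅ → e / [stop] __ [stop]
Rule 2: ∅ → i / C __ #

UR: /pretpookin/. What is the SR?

pretepookini

Rule 1 (stop-cluster e-epenthesis): /t/ and /p/ form a stop–stop cluster, so [e] is inserted between them. /pretpookin/ → pretepookin.
Rule 2 (final i-epenthesis): the form ends in the consonant /n/, so [i] is inserted word-finally. /pretepookin/ → pretepookini.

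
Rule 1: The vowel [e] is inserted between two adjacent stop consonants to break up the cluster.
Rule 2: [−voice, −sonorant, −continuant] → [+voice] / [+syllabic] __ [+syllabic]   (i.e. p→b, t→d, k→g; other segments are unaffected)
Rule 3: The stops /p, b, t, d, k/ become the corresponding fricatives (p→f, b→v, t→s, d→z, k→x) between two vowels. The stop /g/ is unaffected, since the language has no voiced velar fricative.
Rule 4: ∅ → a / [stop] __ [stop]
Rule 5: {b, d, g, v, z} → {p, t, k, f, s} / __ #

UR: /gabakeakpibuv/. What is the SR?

Rule 1 (stop-cluster e-epenthesis): /k/ and /p/ form a stop–stop cluster, so [e] is inserted between them. /gabakeakpibuv/ → gabakeakepibuv.
Rule 2 (intervocalic voicing): /k/ is a voiceless stop between vowels /a/ and /e/, so it voices to [g]. /k/ is a voiceless stop between vowels /a/ and /e/, so it voices to [g]. /p/ is a voiceless stop between vowels /e/ and /i/, so it voices to [b]. /gabakeakepibuv/ → gabageagebibuv.
Rule 3 (intervocalic spirantization): /b/ is a stop between vowels /a/ and /a/, so it spirantizes to the fricative [v]. /b/ is a stop between vowels /e/ and /i/, so it spirantizes to the fricative [v]. /b/ is a stop between vowels /i/ and /u/, so it spirantizes to the fricative [v]. /gabageagebibuv/ → gavageagevivuv.
Rule 4 (stop-cluster a-epenthesis): no segment meets the environment; /gavageagevivuv/ is unchanged.
Rule 5 (final devoicing): /v/ is a voiced obstruent in word-final position, so it devoices to [f]. /gavageagevivuv/ → gavageagevivuf.

gavageagevivuf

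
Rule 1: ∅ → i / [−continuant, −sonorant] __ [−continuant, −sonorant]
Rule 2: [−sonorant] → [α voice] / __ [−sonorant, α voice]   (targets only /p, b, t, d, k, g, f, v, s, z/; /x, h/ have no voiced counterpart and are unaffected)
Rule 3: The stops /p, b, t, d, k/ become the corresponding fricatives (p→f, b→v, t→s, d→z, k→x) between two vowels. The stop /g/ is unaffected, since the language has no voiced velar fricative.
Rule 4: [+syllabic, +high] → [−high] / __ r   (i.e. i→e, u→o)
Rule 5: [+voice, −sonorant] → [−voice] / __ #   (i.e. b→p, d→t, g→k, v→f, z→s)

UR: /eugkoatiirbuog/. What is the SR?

Rule 1 (stop-cluster i-epenthesis): /g/ and /k/ form a stop–stop cluster, so [i] is inserted between them. /eugkoatiirbuog/ → eugikoatiirbuog.
Rule 2 (regressive voicing assimilation): no segment meets the environment; /eugikoatiirbuog/ is unchanged.
Rule 3 (intervocalic spirantization): /k/ is a stop between vowels /i/ and /o/, so it spirantizes to the fricative [x]. /t/ is a stop between vowels /a/ and /i/, so it spirantizes to the fricative [s]. /eugikoatiirbuog/ → eugixoasiirbuog.
Rule 4 (pre-rhotic lowering): /i/ is a high vowel immediately before /r/, so it lowers to [e]. /eugixoasiirbuog/ → eugixoasierbuog.
Rule 5 (final devoicing): /g/ is a voiced obstruent in word-final position, so it devoices to [k]. /eugixoasierbuog/ → eugixoasierbuok.

eugixoasierbuok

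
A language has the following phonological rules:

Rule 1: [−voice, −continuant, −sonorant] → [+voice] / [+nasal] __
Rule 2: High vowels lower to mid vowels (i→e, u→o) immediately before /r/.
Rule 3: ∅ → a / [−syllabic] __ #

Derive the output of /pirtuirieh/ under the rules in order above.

Rule 1 (post-nasal voicing): no segment meets the environment; /pirtuirieh/ is unchanged.
Rule 2 (pre-rhotic lowering): /i/ is a high vowel immediately before /r/, so it lowers to [e]. /i/ is a high vowel immediately before /r/, so it lowers to [e]. /pirtuirieh/ → pertuerieh.
Rule 3 (final a-epenthesis): the form ends in the consonant /h/, so [a] is inserted word-finally. /pertuerieh/ → pertuerieha.

pertuerieha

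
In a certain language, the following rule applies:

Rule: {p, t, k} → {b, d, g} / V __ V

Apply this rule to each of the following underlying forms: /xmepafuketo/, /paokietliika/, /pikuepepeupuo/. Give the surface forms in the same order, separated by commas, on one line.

xmebafugedo, paogietliiga, piguebebeubuo

/xmepafuketo/: /p/ is a voiceless stop between vowels /e/ and /a/, so it voices to [b]. /k/ is a voiceless stop between vowels /u/ and /e/, so it voices to [g]. /t/ is a voiceless stop between vowels /e/ and /o/, so it voices to [d]. → [xmebafugedo].
/paokietliika/: /k/ is a voiceless stop between vowels /o/ and /i/, so it voices to [g]. /k/ is a voiceless stop between vowels /i/ and /a/, so it voices to [g]. → [paogietliiga].
/pikuepepeupuo/: /k/ is a voiceless stop between vowels /i/ and /u/, so it voices to [g]. /p/ is a voiceless stop between vowels /e/ and /e/, so it voices to [b]. /p/ is a voiceless stop between vowels /e/ and /e/, so it voices to [b]. /p/ is a voiceless stop between vowels /u/ and /u/, so it voices to [b]. → [piguebebeubuo].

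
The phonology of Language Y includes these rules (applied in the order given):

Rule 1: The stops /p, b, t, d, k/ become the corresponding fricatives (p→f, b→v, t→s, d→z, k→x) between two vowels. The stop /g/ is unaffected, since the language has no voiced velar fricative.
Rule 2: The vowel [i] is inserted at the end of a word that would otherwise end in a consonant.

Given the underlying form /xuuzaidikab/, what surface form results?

xuuzaizixabi

Rule 1 (intervocalic spirantization): /d/ is a stop between vowels /i/ and /i/, so it spirantizes to the fricative [z]. /k/ is a stop between vowels /i/ and /a/, so it spirantizes to the fricative [x]. /xuuzaidikab/ → xuuzaizixab.
Rule 2 (final i-epenthesis): the form ends in the consonant /b/, so [i] is inserted word-finally. /xuuzaizixab/ → xuuzaizixabi.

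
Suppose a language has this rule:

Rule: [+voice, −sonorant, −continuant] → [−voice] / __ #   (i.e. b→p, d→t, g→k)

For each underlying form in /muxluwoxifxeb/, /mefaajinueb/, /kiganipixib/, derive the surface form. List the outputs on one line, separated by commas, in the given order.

/muxluwoxifxeb/: /b/ is a voiced stop in word-final position, so it devoices to [p]. → [muxluwoxifxep].
/mefaajinueb/: /b/ is a voiced stop in word-final position, so it devoices to [p]. → [mefaajinuep].
/kiganipixib/: /b/ is a voiced stop in word-final position, so it devoices to [p]. → [kiganipixip].

muxluwoxifxep, mefaajinuep, kiganipixip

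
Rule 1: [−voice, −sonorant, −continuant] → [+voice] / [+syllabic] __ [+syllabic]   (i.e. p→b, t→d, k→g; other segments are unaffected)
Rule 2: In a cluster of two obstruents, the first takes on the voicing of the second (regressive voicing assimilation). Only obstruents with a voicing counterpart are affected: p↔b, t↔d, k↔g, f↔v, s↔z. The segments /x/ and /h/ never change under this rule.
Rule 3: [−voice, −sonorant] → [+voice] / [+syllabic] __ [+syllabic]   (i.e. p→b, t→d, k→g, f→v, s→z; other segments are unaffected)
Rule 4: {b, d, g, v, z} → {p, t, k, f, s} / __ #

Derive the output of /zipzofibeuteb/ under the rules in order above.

Rule 1 (intervocalic voicing): /t/ is a voiceless stop between vowels /u/ and /e/, so it voices to [d]. /zipzofibeuteb/ → zipzofibeudeb.
Rule 2 (regressive voicing assimilation): /p/ precedes the voiced obstruent /z/, so it voices to [b] by assimilation. /zipzofibeudeb/ → zibzofibeudeb.
Rule 3 (intervocalic voicing): /f/ is a voiceless obstruent between vowels /o/ and /i/, so it voices to [v]. /zibzofibeudeb/ → zibzovibeudeb.
Rule 4 (final devoicing): /b/ is a voiced obstruent in word-final position, so it devoices to [p]. /zibzovibeudeb/ → zibzovibeudep.

zibzovibeudep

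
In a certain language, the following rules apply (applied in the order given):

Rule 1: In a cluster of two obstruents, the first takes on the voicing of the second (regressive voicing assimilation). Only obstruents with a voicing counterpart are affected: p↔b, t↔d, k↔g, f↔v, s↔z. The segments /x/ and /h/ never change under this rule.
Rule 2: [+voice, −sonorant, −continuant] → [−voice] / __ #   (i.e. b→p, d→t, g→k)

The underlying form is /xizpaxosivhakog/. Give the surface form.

Rule 1 (regressive voicing assimilation): /z/ precedes the voiceless obstruent /p/, so it devoices to [s] by assimilation. /v/ precedes the voiceless obstruent /h/, so it devoices to [f] by assimilation. /xizpaxosivhakog/ → xispaxosifhakog.
Rule 2 (final devoicing): /g/ is a voiced stop in word-final position, so it devoices to [k]. /xispaxosifhakog/ → xispaxosifhakok.

xispaxosifhakok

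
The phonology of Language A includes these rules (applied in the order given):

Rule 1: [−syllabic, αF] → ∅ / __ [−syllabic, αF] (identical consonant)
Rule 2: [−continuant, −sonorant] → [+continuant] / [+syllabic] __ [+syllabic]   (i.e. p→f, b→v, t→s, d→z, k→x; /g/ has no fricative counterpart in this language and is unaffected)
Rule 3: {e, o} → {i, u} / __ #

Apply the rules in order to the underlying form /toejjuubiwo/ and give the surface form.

toejuuviwu

Rule 1 (degemination): /jj/ is a geminate; the first /j/ deletes. /toejjuubiwo/ → toejuubiwo.
Rule 2 (intervocalic spirantization): /b/ is a stop between vowels /u/ and /i/, so it spirantizes to the fricative [v]. /toejuubiwo/ → toejuuviwo.
Rule 3 (final vowel raising): /o/ is a mid vowel in word-final position, so it raises to [u]. /toejuuviwo/ → toejuuviwu.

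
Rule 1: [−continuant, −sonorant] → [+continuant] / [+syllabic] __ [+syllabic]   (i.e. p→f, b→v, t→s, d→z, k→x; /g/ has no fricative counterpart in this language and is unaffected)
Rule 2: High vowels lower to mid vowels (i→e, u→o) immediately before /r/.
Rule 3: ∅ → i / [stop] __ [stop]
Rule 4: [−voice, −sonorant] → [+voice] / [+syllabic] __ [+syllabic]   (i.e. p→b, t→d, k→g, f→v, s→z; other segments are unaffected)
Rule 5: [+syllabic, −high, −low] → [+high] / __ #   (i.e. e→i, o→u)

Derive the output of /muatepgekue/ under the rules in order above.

Rule 1 (intervocalic spirantization): /t/ is a stop between vowels /a/ and /e/, so it spirantizes to the fricative [s]. /k/ is a stop between vowels /e/ and /u/, so it spirantizes to the fricative [x]. /muatepgekue/ → muasepgexue.
Rule 2 (pre-rhotic lowering): no segment meets the environment; /muasepgexue/ is unchanged.
Rule 3 (stop-cluster i-epenthesis): /p/ and /g/ form a stop–stop cluster, so [i] is inserted between them. /muasepgexue/ → muasepigexue.
Rule 4 (intervocalic voicing): /s/ is a voiceless obstruent between vowels /a/ and /e/, so it voices to [z]. /p/ is a voiceless obstruent between vowels /e/ and /i/, so it voices to [b]. /muasepigexue/ → muazebigexue.
Rule 5 (final vowel raising): /e/ is a mid vowel in word-final position, so it raises to [i]. /muazebigexue/ → muazebigexui.

muazebigexui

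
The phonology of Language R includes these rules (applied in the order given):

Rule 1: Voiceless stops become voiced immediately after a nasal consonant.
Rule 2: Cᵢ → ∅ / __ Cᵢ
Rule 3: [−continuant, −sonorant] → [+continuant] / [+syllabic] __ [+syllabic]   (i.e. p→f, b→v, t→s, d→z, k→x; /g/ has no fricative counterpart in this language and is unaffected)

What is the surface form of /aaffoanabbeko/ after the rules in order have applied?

Rule 1 (post-nasal voicing): no segment meets the environment; /aaffoanabbeko/ is unchanged.
Rule 2 (degemination): /ff/ is a geminate; the first /f/ deletes. /bb/ is a geminate; the first /b/ deletes. /aaffoanabbeko/ → aafoanabeko.
Rule 3 (intervocalic spirantization): /b/ is a stop between vowels /a/ and /e/, so it spirantizes to the fricative [v]. /k/ is a stop between vowels /e/ and /o/, so it spirantizes to the fricative [x]. /aafoanabeko/ → aafoanavexo.

aafoanavexo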